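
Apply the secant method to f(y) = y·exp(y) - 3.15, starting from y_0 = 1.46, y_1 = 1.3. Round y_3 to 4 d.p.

1.0833

f(y_0) = 3.136701, f(y_1) = 1.620086
y_2 = 1.300000 - (1.620086)·(1.300000 - 1.460000)/(1.620086 - (3.136701)) = 1.129084; f(y_2) = 0.342056
y_3 = 1.129084 - (0.342056)·(1.129084 - 1.300000)/(0.342056 - (1.620086)) = 1.083339; f(y_3) = 0.050759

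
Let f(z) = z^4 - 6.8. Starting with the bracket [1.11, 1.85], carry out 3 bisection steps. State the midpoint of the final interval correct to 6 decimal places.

f(1.110000) = -5.281930, f(1.850000) = 4.913506 (opposite signs)
step 1: m = 1.480000, f(m) = -2.002148 < 0 → root in [1.480000, 1.850000]
step 2: m = 1.665000, f(m) = 0.885231 > 0 → root in [1.480000, 1.665000]
step 3: m = 1.572500, f(m) = -0.685477 < 0 → root in [1.572500, 1.665000]
Midpoint of [1.572500, 1.665000] = 1.618750

1.618750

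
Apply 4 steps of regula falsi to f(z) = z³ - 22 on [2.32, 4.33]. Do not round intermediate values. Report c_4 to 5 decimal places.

2.78915

f(2.320000) = -9.512832, f(4.330000) = 59.182737
step 1: c = 2.598341, f(c) = -4.457623 < 0 → new bracket [2.598341, 4.330000]
step 2: c = 2.719633, f(c) = -1.884491 < 0 → new bracket [2.719633, 4.330000]
step 3: c = 2.769328, f(c) = -0.761531 < 0 → new bracket [2.769328, 4.330000]
step 4: c = 2.789155, f(c) = -0.302093 < 0 → new bracket [2.789155, 4.330000]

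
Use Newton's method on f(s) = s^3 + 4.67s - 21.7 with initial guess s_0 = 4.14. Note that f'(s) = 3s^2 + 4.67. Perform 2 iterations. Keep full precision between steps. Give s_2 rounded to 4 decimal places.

2.3626

s_0 = 4.140000: f = 68.591744, f' = 56.088800 → s_1 = 4.140000 - (68.591744)/(56.088800) = 2.917087
s_1 = 2.917087: f = 16.745435, f' = 30.198183 → s_2 = 2.917087 - (16.745435)/(30.198183) = 2.362569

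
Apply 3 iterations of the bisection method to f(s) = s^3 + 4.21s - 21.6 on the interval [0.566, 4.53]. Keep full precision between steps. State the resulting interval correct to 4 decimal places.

f(0.566000) = -19.035819, f(4.530000) = 90.430977 (opposite signs)
step 1: m = 2.548000, f(m) = 5.669471 > 0 → root in [0.566000, 2.548000]
step 2: m = 1.557000, f(m) = -11.270474 < 0 → root in [1.557000, 2.548000]
step 3: m = 2.052500, f(m) = -4.312293 < 0 → root in [2.052500, 2.548000]

[2.0525, 2.5480]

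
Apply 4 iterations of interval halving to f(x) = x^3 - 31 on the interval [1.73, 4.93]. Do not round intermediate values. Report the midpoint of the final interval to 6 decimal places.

f(1.730000) = -25.822283, f(4.930000) = 88.823157 (opposite signs)
step 1: m = 3.330000, f(m) = 5.926037 > 0 → root in [1.730000, 3.330000]
step 2: m = 2.530000, f(m) = -14.805723 < 0 → root in [2.530000, 3.330000]
step 3: m = 2.930000, f(m) = -5.846243 < 0 → root in [2.930000, 3.330000]
step 4: m = 3.130000, f(m) = -0.335703 < 0 → root in [3.130000, 3.330000]
Midpoint of [3.130000, 3.330000] = 3.230000

3.230000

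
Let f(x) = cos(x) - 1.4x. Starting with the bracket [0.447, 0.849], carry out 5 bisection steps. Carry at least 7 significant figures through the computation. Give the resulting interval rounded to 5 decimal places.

[0.58519, 0.59775]

f(0.447000) = 0.275948, f(0.849000) = -0.527866 (opposite signs)
step 1: m = 0.648000, f(m) = -0.109907 < 0 → root in [0.447000, 0.648000]
step 2: m = 0.547500, f(m) = 0.087329 > 0 → root in [0.547500, 0.648000]
step 3: m = 0.597750, f(m) = -0.010246 < 0 → root in [0.547500, 0.597750]
step 4: m = 0.572625, f(m) = 0.038807 > 0 → root in [0.572625, 0.597750]
step 5: m = 0.585187, f(m) = 0.014346 > 0 → root in [0.585187, 0.597750]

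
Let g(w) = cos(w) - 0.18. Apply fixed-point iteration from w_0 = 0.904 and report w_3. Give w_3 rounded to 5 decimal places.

w_1 = g(0.904000) = 0.438472
w_2 = g(0.438472) = 0.725402
w_3 = g(0.725402) = 0.568233

0.56823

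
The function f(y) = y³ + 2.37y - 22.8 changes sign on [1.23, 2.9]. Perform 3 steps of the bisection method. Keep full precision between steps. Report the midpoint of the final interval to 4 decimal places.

2.5869

f(1.230000) = -18.024033, f(2.900000) = 8.462000 (opposite signs)
step 1: m = 2.065000, f(m) = -9.100325 < 0 → root in [2.065000, 2.900000]
step 2: m = 2.482500, f(m) = -1.617308 < 0 → root in [2.482500, 2.900000]
step 3: m = 2.691250, f(m) = 3.070519 > 0 → root in [2.482500, 2.691250]
Midpoint of [2.482500, 2.691250] = 2.586875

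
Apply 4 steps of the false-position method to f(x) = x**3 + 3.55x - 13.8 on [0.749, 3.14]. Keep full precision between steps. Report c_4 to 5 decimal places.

1.88446

False-position update: c = (a·f(b) − b·f(a))/(f(b) − f(a)); replace the endpoint whose sign matches f(c).
f(0.749000) = -10.720860, f(3.140000) = 28.306144
step 1: c = 1.405816, f(c) = -6.031009 < 0 → new bracket [1.405816, 3.140000]
step 2: c = 1.710410, f(c) = -2.724236 < 0 → new bracket [1.710410, 3.140000]
step 3: c = 1.835917, f(c) = -1.094364 < 0 → new bracket [1.835917, 3.140000]
step 4: c = 1.884459, f(c) = -0.418111 < 0 → new bracket [1.884459, 3.140000]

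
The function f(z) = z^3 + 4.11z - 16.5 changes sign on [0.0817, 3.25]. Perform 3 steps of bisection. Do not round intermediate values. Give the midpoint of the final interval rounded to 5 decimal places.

f(0.081700) = -16.163668, f(3.250000) = 31.185625 (opposite signs)
step 1: m = 1.665850, f(m) = -5.030529 < 0 → root in [1.665850, 3.250000]
step 2: m = 2.457925, f(m) = 8.451368 > 0 → root in [1.665850, 2.457925]
step 3: m = 2.061888, f(m) = 0.740225 > 0 → root in [1.665850, 2.061888]
Midpoint of [1.665850, 2.061888] = 1.863869

1.86387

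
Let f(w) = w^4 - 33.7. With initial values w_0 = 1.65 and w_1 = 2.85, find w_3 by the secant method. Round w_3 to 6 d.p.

2.353941

Secant update: w_(k+1) = w_k − f(w_k)·(w_k − w_(k-1))/(f(w_k) − f(w_(k-1))).
f(w_0) = -26.287994, f(w_1) = 32.275006
w_2 = 2.850000 - (32.275006)·(2.850000 - 1.650000)/(32.275006 - (-26.287994)) = 2.188661; f(w_2) = -10.753638
w_3 = 2.188661 - (-10.753638)·(2.188661 - 2.850000)/(-10.753638 - (32.275006)) = 2.353941; f(w_3) = -2.996872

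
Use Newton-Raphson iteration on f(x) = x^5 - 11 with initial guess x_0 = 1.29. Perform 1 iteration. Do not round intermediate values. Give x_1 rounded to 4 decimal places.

Newton update: x ← x − f(x)/f'(x).
f'(x) = 5x^4
x_0 = 1.290000: f = -7.427695, f' = 13.846144 → x_1 = 1.290000 - (-7.427695)/(13.846144) = 1.826445

1.8264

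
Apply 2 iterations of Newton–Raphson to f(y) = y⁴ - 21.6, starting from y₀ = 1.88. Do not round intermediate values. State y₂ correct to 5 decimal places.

f'(y) = 4y³
y_0 = 1.880000: f = -9.108017, f' = 26.578688 → y_1 = 1.880000 - (-9.108017)/(26.578688) = 2.222681
y_1 = 2.222681: f = 2.806680, f' = 43.922952 → y_2 = 2.222681 - (2.806680)/(43.922952) = 2.158781

2.15878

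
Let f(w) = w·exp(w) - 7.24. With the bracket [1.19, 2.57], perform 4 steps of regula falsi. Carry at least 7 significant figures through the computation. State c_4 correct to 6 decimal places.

f(1.190000) = -3.328373, f(2.570000) = 26.339169
step 1: c = 1.344821, f(c) = -2.079251 < 0 → new bracket [1.344821, 2.570000]
step 2: c = 1.434462, f(c) = -1.219010 < 0 → new bracket [1.434462, 2.570000]
step 3: c = 1.484691, f(c) = -0.687162 < 0 → new bracket [1.484691, 2.570000]
step 4: c = 1.512286, f(c) = -0.378621 < 0 → new bracket [1.512286, 2.570000]

1.512286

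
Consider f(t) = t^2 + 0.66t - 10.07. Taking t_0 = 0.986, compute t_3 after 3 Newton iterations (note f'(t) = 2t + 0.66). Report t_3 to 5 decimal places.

Newton update: t ← t − f(t)/f'(t).
t_0 = 0.986000: f = -8.447044, f' = 2.632000 → t_1 = 0.986000 - (-8.447044)/(2.632000) = 4.195363
t_1 = 4.195363: f = 10.300012, f' = 9.050726 → t_2 = 4.195363 - (10.300012)/(9.050726) = 3.057332
t_2 = 3.057332: f = 1.295116, f' = 6.774663 → t_3 = 3.057332 - (1.295116)/(6.774663) = 2.866161

2.86616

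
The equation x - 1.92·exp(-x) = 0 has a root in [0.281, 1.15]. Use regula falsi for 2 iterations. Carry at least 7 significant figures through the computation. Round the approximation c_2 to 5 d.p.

False-position update: c = (a·f(b) − b·f(a))/(f(b) − f(a)); replace the endpoint whose sign matches f(c).
f(0.281000) = -1.168654, f(1.150000) = 0.542057
step 1: c = 0.874648, f(c) = 0.073991 > 0 → new bracket [0.281000, 0.874648]
step 2: c = 0.839300, f(c) = 0.009836 > 0 → new bracket [0.281000, 0.839300]

0.83930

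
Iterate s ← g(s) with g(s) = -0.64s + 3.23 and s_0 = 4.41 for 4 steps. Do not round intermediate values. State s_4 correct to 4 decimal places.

2.3790

s_1 = g(4.410000) = 0.407600
s_2 = g(0.407600) = 2.969136
s_3 = g(2.969136) = 1.329753
s_4 = g(1.329753) = 2.378958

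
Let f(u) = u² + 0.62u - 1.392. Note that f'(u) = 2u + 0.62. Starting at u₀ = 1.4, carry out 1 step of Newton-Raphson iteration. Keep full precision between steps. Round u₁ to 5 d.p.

u_0 = 1.400000: f = 1.436000, f' = 3.420000 → u_1 = 1.400000 - (1.436000)/(3.420000) = 0.980117

0.98012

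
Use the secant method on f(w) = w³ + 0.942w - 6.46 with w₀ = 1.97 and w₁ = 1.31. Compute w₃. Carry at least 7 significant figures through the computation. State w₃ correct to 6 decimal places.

Secant update: w_(k+1) = w_k − f(w_k)·(w_k − w_(k-1))/(f(w_k) − f(w_(k-1))).
f(w_0) = 3.041113, f(w_1) = -2.977889
w_2 = 1.310000 - (-2.977889)·(1.310000 - 1.970000)/(-2.977889 - (3.041113)) = 1.636534; f(w_2) = -0.535351
w_3 = 1.636534 - (-0.535351)·(1.636534 - 1.310000)/(-0.535351 - (-2.977889)) = 1.708103; f(w_3) = 0.132619

1.708103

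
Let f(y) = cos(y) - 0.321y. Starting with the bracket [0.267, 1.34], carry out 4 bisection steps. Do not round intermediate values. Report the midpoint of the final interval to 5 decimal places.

f(0.267000) = 0.878860, f(1.340000) = -0.201387 (opposite signs)
step 1: m = 0.803500, f(m) = 0.436268 > 0 → root in [0.803500, 1.340000]
step 2: m = 1.071750, f(m) = 0.134557 > 0 → root in [1.071750, 1.340000]
step 3: m = 1.205875, f(m) = -0.030210 < 0 → root in [1.071750, 1.205875]
step 4: m = 1.138813, f(m) = 0.053114 > 0 → root in [1.138813, 1.205875]
Midpoint of [1.138813, 1.205875] = 1.172344

1.17234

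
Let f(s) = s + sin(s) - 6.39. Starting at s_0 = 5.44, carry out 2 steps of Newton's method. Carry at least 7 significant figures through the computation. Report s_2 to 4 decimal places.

f'(s) = 1 + cos(s)
s_0 = 5.440000: f = -1.696765, f' = 1.665088 → s_1 = 5.440000 - (-1.696765)/(1.665088) = 6.459025
s_1 = 6.459025: f = 0.243959, f' = 1.984580 → s_2 = 6.459025 - (0.243959)/(1.984580) = 6.336097

6.3361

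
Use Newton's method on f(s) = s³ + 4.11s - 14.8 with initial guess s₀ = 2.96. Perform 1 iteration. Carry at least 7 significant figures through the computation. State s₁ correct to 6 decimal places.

Newton update: s ← s − f(s)/f'(s).
f'(s) = 3s² + 4.11
s_0 = 2.960000: f = 23.299936, f' = 30.394800 → s_1 = 2.960000 - (23.299936)/(30.394800) = 2.193424

2.193424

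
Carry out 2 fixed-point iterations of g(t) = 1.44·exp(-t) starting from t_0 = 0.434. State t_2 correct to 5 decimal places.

0.56646

t_1 = g(0.434000) = 0.932994
t_2 = g(0.932994) = 0.566459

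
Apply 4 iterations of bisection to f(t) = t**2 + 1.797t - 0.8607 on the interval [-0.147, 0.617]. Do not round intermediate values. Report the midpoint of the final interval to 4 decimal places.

0.4021

f(-0.147000) = -1.103250, f(0.617000) = 0.628738 (opposite signs)
step 1: m = 0.235000, f(m) = -0.383180 < 0 → root in [0.235000, 0.617000]
step 2: m = 0.426000, f(m) = 0.086298 > 0 → root in [0.235000, 0.426000]
step 3: m = 0.330500, f(m) = -0.157561 < 0 → root in [0.330500, 0.426000]
step 4: m = 0.378250, f(m) = -0.037912 < 0 → root in [0.378250, 0.426000]
Midpoint of [0.378250, 0.426000] = 0.402125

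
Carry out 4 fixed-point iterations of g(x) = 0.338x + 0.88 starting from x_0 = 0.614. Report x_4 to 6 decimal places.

1.319969

x_1 = g(0.614000) = 1.087532
x_2 = g(1.087532) = 1.247586
x_3 = g(1.247586) = 1.301684
x_4 = g(1.301684) = 1.319969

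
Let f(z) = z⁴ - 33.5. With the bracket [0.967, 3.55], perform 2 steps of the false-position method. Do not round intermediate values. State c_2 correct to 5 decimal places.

f(0.967000) = -32.625609, f(3.550000) = 125.323006
step 1: c = 1.500540, f(c) = -28.430202 < 0 → new bracket [1.500540, 3.550000]
step 2: c = 1.879502, f(c) = -21.021252 < 0 → new bracket [1.879502, 3.550000]

1.87950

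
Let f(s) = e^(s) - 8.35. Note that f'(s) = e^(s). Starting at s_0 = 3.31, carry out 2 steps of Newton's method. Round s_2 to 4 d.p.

s_0 = 3.310000: f = 19.035125, f' = 27.385125 → s_1 = 3.310000 - (19.035125)/(27.385125) = 2.614910
s_1 = 2.614910: f = 5.315987, f' = 13.665987 → s_2 = 2.614910 - (5.315987)/(13.665987) = 2.225916

2.2259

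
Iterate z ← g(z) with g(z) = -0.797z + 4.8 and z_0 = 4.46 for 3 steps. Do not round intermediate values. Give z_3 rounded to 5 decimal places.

z_1 = g(4.460000) = 1.245380
z_2 = g(1.245380) = 3.807432
z_3 = g(3.807432) = 1.765477

1.76548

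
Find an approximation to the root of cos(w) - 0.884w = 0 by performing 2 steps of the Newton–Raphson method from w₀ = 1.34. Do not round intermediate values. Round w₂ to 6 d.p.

0.793655

Newton update: w ← w − f(w)/f'(w).
f'(w) = -sin(w) - 0.884
w_0 = 1.340000: f = -0.955807, f' = -1.857485 → w_1 = 1.340000 - (-0.955807)/(-1.857485) = 0.825429
w_1 = 0.825429: f = -0.051438, f' = -1.618839 → w_2 = 0.825429 - (-0.051438)/(-1.618839) = 0.793655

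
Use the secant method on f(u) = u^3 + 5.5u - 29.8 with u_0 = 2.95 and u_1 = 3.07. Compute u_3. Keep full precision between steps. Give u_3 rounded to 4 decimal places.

2.5270

f(u_0) = 12.097375, f(u_1) = 16.019443
u_2 = 3.070000 - (16.019443)·(3.070000 - 2.950000)/(16.019443 - (12.097375)) = 2.579867; f(u_2) = 1.560136
u_3 = 2.579867 - (1.560136)·(2.579867 - 3.070000)/(1.560136 - (16.019443)) = 2.526983; f(u_3) = 0.234816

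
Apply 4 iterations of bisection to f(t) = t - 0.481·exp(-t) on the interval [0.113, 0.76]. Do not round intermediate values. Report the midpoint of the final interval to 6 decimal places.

0.335406

f(0.113000) = -0.316605, f(0.760000) = 0.535052 (opposite signs)
step 1: m = 0.436500, f(m) = 0.125632 > 0 → root in [0.113000, 0.436500]
step 2: m = 0.274750, f(m) = -0.090696 < 0 → root in [0.274750, 0.436500]
step 3: m = 0.355625, f(m) = 0.018571 > 0 → root in [0.274750, 0.355625]
step 4: m = 0.315187, f(m) = -0.035775 < 0 → root in [0.315187, 0.355625]
Midpoint of [0.315187, 0.355625] = 0.335406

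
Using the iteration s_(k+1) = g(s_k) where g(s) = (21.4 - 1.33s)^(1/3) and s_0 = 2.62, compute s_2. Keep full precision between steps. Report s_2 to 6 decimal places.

s_1 = g(2.620000) = 2.616629
s_2 = g(2.616629) = 2.616847

2.616847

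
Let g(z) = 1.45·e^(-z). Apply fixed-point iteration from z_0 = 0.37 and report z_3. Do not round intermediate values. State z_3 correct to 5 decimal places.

0.85127

z_1 = g(0.370000) = 1.001565
z_2 = g(1.001565) = 0.532591
z_3 = g(0.532591) = 0.851269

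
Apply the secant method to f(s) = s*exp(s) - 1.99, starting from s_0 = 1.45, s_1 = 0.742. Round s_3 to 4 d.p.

f(s_0) = 4.191516, f(s_1) = -0.431702
s_2 = 0.742000 - (-0.431702)·(0.742000 - 1.450000)/(-0.431702 - (4.191516)) = 0.808111; f(s_2) = -0.176869
s_3 = 0.808111 - (-0.176869)·(0.808111 - 0.742000)/(-0.176869 - (-0.431702)) = 0.853996; f(s_3) = 0.016049

0.8540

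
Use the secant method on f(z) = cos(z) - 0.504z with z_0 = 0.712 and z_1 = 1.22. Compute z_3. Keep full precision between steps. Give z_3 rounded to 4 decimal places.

1.0264

Secant update: z_(k+1) = z_k − f(z_k)·(z_k − z_(k-1))/(f(z_k) − f(z_(k-1))).
f(z_0) = 0.398209, f(z_1) = -0.271234
z_2 = 1.220000 - (-0.271234)·(1.220000 - 0.712000)/(-0.271234 - (0.398209)) = 1.014177; f(z_2) = 0.017174
z_3 = 1.014177 - (0.017174)·(1.014177 - 1.220000)/(0.017174 - (-0.271234)) = 1.026433; f(z_3) = 0.000551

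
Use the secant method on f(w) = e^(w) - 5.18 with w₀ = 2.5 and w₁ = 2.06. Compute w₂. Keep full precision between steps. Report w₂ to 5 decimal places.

1.78950

Secant update: w_(k+1) = w_k − f(w_k)·(w_k − w_(k-1))/(f(w_k) − f(w_(k-1))).
f(w_0) = 7.002494, f(w_1) = 2.665970
w_2 = 2.060000 - (2.665970)·(2.060000 - 2.500000)/(2.665970 - (7.002494)) = 1.789501; f(w_2) = 0.806463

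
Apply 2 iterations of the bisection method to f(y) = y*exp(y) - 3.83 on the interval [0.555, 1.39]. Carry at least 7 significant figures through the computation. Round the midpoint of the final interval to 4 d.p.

f(0.555000) = -2.863223, f(1.390000) = 1.750642 (opposite signs)
step 1: m = 0.972500, f(m) = -1.258177 < 0 → root in [0.972500, 1.390000]
step 2: m = 1.181250, f(m) = 0.019038 > 0 → root in [0.972500, 1.181250]
Midpoint of [0.972500, 1.181250] = 1.076875

1.0769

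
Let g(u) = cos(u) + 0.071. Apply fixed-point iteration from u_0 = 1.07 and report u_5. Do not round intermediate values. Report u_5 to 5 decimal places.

u_1 = g(1.070000) = 0.551124
u_2 = g(0.551124) = 0.922936
u_3 = g(0.922936) = 0.674481
u_4 = g(0.674481) = 0.852031
u_5 = g(0.852031) = 0.729456

0.72946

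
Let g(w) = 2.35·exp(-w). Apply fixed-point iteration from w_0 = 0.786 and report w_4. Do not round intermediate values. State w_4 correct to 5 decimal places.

w_1 = g(0.786000) = 1.070810
w_2 = g(1.070810) = 0.805417
w_3 = g(0.805417) = 1.050218
w_4 = g(1.050218) = 0.822174

0.82217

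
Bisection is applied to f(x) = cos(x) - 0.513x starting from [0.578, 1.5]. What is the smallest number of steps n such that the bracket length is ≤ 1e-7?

24

Initial width b − a = 1.5 − 0.578 = 0.922000.
After n steps the width is (b−a)/2^n; need (b−a)/2^n ≤ 1e-7.
So n ≥ log₂(0.922000/1e-7) = log₂(9220000.0000) ≈ 23.1363.
Hence n = 24.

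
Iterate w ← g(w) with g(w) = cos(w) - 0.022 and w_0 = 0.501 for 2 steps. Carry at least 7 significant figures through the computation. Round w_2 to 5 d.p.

0.63414

w_1 = g(0.501000) = 0.855103
w_2 = g(0.855103) = 0.634141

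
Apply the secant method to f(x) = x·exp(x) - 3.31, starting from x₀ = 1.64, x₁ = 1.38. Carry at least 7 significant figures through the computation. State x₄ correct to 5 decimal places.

1.10190

f(x_0) = 5.144478, f(x_1) = 2.175364
x_2 = 1.380000 - (2.175364)·(1.380000 - 1.640000)/(2.175364 - (5.144478)) = 1.189507; f(x_2) = 0.598081
x_3 = 1.189507 - (0.598081)·(1.189507 - 1.380000)/(0.598081 - (2.175364)) = 1.117275; f(x_3) = 0.104969
x_4 = 1.117275 - (0.104969)·(1.117275 - 1.189507)/(0.104969 - (0.598081)) = 1.101899; f(x_4) = 0.006582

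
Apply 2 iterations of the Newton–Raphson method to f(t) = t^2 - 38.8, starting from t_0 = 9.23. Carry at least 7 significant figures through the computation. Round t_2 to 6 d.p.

Newton update: t ← t − f(t)/f'(t).
f'(t) = 2t
t_0 = 9.230000: f = 46.392900, f' = 18.460000 → t_1 = 9.230000 - (46.392900)/(18.460000) = 6.716842
t_1 = 6.716842: f = 6.315964, f' = 13.433684 → t_2 = 6.716842 - (6.315964)/(13.433684) = 6.246683

6.246683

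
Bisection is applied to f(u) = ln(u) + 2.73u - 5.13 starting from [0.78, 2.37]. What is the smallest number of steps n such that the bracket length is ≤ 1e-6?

Initial width b − a = 2.37 − 0.78 = 1.590000.
After n steps the width is (b−a)/2^n; need (b−a)/2^n ≤ 1e-6.
So n ≥ log₂(1.590000/1e-6) = log₂(1590000.0000) ≈ 20.6006.
Hence n = 21.

21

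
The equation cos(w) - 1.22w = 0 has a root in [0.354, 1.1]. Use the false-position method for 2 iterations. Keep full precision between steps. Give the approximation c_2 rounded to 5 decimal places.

False-position update: c = (a·f(b) − b·f(a))/(f(b) − f(a)); replace the endpoint whose sign matches f(c).
f(0.354000) = 0.506114, f(1.100000) = -0.888404
step 1: c = 0.624747, f(c) = 0.048921 > 0 → new bracket [0.624747, 1.100000]
step 2: c = 0.649551, f(c) = 0.003903 > 0 → new bracket [0.649551, 1.100000]

0.64955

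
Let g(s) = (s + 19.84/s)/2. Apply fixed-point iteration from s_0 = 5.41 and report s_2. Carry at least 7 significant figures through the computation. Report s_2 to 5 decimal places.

4.45500

s_1 = g(5.410000) = 4.538641
s_2 = g(4.538641) = 4.454997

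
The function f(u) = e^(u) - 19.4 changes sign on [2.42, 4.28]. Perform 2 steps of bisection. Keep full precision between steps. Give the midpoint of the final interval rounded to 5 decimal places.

f(2.420000) = -8.154141, f(4.280000) = 52.840440 (opposite signs)
step 1: m = 3.350000, f(m) = 9.102734 > 0 → root in [2.420000, 3.350000]
step 2: m = 2.885000, f(m) = -1.496432 < 0 → root in [2.885000, 3.350000]
Midpoint of [2.885000, 3.350000] = 3.117500

3.11750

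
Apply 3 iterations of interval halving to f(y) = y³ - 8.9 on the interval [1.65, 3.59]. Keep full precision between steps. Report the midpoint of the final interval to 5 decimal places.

2.01375

f(1.650000) = -4.407875, f(3.590000) = 37.368279 (opposite signs)
step 1: m = 2.620000, f(m) = 9.084728 > 0 → root in [1.650000, 2.620000]
step 2: m = 2.135000, f(m) = 0.831810 > 0 → root in [1.650000, 2.135000]
step 3: m = 1.892500, f(m) = -2.121905 < 0 → root in [1.892500, 2.135000]
Midpoint of [1.892500, 2.135000] = 2.013750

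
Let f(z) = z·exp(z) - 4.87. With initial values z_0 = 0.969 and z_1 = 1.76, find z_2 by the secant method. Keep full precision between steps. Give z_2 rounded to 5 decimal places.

1.20769

f(z_0) = -2.316387, f(z_1) = 5.359890
z_2 = 1.760000 - (5.359890)·(1.760000 - 0.969000)/(5.359890 - (-2.316387)) = 1.207691; f(z_2) = -0.829364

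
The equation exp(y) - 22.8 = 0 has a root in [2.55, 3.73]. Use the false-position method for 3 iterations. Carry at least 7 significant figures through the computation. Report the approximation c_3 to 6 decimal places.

3.113996

False-position update: c = (a·f(b) − b·f(a))/(f(b) − f(a)); replace the endpoint whose sign matches f(c).
f(2.550000) = -9.992896, f(3.730000) = 18.879108
step 1: c = 2.958410, f(c) = -3.532686 < 0 → new bracket [2.958410, 3.730000]
step 2: c = 3.080033, f(c) = -1.040882 < 0 → new bracket [3.080033, 3.730000]
step 3: c = 3.113996, f(c) = -0.289189 < 0 → new bracket [3.113996, 3.730000]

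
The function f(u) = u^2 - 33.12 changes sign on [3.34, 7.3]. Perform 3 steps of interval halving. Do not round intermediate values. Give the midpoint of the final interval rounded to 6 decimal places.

5.567500

f(3.340000) = -21.964400, f(7.300000) = 20.170000 (opposite signs)
step 1: m = 5.320000, f(m) = -4.817600 < 0 → root in [5.320000, 7.300000]
step 2: m = 6.310000, f(m) = 6.696100 > 0 → root in [5.320000, 6.310000]
step 3: m = 5.815000, f(m) = 0.694225 > 0 → root in [5.320000, 5.815000]
Midpoint of [5.320000, 5.815000] = 5.567500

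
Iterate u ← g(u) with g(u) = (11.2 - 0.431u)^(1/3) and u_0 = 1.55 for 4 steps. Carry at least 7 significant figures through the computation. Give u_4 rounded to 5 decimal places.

2.17318

u_1 = g(1.550000) = 2.191978
u_2 = g(2.191978) = 2.172612
u_3 = g(2.172612) = 2.173201
u_4 = g(2.173201) = 2.173183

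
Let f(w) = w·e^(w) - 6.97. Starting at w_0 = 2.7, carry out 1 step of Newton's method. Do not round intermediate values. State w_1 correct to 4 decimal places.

2.0969

f'(w) = (w + 1)·e^(w)
w_0 = 2.700000: f = 33.205276, f' = 55.055007 → w_1 = 2.700000 - (33.205276)/(55.055007) = 2.096871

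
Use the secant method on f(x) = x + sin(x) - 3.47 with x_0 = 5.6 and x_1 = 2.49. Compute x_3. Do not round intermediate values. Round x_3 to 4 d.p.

f(x_0) = 1.498733, f(x_1) = -0.373546
x_2 = 2.490000 - (-0.373546)·(2.490000 - 5.600000)/(-0.373546 - (1.498733)) = 3.110489; f(x_2) = -0.328412
x_3 = 3.110489 - (-0.328412)·(3.110489 - 2.490000)/(-0.328412 - (-0.373546)) = 7.625397; f(x_3) = 5.129384

7.6254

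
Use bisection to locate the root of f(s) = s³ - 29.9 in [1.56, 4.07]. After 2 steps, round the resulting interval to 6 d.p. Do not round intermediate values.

[2.815000, 3.442500]

f(1.560000) = -26.103584, f(4.070000) = 37.519143 (opposite signs)
step 1: m = 2.815000, f(m) = -7.593307 < 0 → root in [2.815000, 4.070000]
step 2: m = 3.442500, f(m) = 10.896401 > 0 → root in [2.815000, 3.442500]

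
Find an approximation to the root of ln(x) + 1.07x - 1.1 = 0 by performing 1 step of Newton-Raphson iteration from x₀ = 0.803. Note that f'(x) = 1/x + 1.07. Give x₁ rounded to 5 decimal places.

1.00176

x_0 = 0.803000: f = -0.460191, f' = 2.315330 → x_1 = 0.803000 - (-0.460191)/(2.315330) = 1.001758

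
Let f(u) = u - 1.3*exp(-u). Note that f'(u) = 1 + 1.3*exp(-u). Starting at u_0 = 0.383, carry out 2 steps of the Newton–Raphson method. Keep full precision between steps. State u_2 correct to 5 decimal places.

0.66707

Newton update: u ← u − f(u)/f'(u).
u_0 = 0.383000: f = -0.503357, f' = 1.886357 → u_1 = 0.383000 - (-0.503357)/(1.886357) = 0.649841
u_1 = 0.649841: f = -0.028927, f' = 1.678768 → u_2 = 0.649841 - (-0.028927)/(1.678768) = 0.667072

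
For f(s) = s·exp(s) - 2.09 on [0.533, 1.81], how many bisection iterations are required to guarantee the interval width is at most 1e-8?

Initial width b − a = 1.81 − 0.533 = 1.277000.
After n steps the width is (b−a)/2^n; need (b−a)/2^n ≤ 1e-8.
So n ≥ log₂(1.277000/1e-8) = log₂(127700000.0000) ≈ 26.9282.
Hence n = 27.

27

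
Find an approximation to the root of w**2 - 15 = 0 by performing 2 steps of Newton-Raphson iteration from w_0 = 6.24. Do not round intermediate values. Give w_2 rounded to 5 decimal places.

f'(w) = 2w
w_0 = 6.240000: f = 23.937600, f' = 12.480000 → w_1 = 6.240000 - (23.937600)/(12.480000) = 4.321923
w_1 = 4.321923: f = 3.679019, f' = 8.643846 → w_2 = 4.321923 - (3.679019)/(8.643846) = 3.896300

3.89630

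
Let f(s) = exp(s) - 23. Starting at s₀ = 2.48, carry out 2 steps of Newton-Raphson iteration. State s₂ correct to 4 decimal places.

3.1690

f'(s) = exp(s)
s_0 = 2.480000: f = -11.058736, f' = 11.941264 → s_1 = 2.480000 - (-11.058736)/(11.941264) = 3.406094
s_1 = 3.406094: f = 7.147264, f' = 30.147264 → s_2 = 3.406094 - (7.147264)/(30.147264) = 3.169016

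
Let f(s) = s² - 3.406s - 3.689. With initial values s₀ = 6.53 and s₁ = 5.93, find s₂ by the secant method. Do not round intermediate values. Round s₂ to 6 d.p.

f(s_0) = 16.710720, f(s_1) = 11.278320
s_2 = 5.930000 - (11.278320)·(5.930000 - 6.530000)/(11.278320 - (16.710720)) = 4.684327; f(s_2) = 2.299104

4.684327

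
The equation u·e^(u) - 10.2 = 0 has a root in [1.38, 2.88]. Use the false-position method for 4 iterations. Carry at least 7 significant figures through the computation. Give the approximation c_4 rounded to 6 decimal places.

1.715754

False-position update: c = (a·f(b) − b·f(a))/(f(b) − f(a)); replace the endpoint whose sign matches f(c).
f(1.380000) = -4.714636, f(2.880000) = 41.105107
step 1: c = 1.534343, f(c) = -3.083293 < 0 → new bracket [1.534343, 2.880000]
step 2: c = 1.628238, f(c) = -1.904313 < 0 → new bracket [1.628238, 2.880000]
step 3: c = 1.683661, f(c) = -1.133083 < 0 → new bracket [1.683661, 2.880000]
step 4: c = 1.715754, f(c) = -0.658914 < 0 → new bracket [1.715754, 2.880000]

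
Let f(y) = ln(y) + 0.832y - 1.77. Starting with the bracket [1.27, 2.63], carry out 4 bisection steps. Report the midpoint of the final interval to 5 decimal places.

f(1.270000) = -0.474343, f(2.630000) = 1.385144 (opposite signs)
step 1: m = 1.950000, f(m) = 0.520229 > 0 → root in [1.270000, 1.950000]
step 2: m = 1.610000, f(m) = 0.045754 > 0 → root in [1.270000, 1.610000]
step 3: m = 1.440000, f(m) = -0.207277 < 0 → root in [1.440000, 1.610000]
step 4: m = 1.525000, f(m) = -0.079206 < 0 → root in [1.525000, 1.610000]
Midpoint of [1.525000, 1.610000] = 1.567500

1.56750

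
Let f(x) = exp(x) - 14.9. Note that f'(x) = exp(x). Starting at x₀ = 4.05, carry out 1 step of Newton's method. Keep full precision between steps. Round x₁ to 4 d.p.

Newton update: x ← x − f(x)/f'(x).
x_0 = 4.050000: f = 42.497457, f' = 57.397457 → x_1 = 4.050000 - (42.497457)/(57.397457) = 3.309593

3.3096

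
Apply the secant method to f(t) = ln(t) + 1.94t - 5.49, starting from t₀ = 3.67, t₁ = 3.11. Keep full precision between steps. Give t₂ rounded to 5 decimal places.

2.35943

Secant update: t_(k+1) = t_k − f(t_k)·(t_k − t_(k-1))/(f(t_k) − f(t_(k-1))).
f(t_0) = 2.929992, f(t_1) = 1.678023
t_2 = 3.110000 - (1.678023)·(3.110000 - 3.670000)/(1.678023 - (2.929992)) = 2.359428; f(t_2) = -0.054290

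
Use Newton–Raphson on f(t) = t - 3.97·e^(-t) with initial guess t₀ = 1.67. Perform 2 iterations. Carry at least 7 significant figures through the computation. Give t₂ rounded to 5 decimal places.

Newton update: t ← t − f(t)/f'(t).
f'(t) = 1 + 3.97·e^(-t)
t_0 = 1.670000: f = 0.922659, f' = 1.747341 → t_1 = 1.670000 - (0.922659)/(1.747341) = 1.141964
t_1 = 1.141964: f = -0.125227, f' = 2.267191 → t_2 = 1.141964 - (-0.125227)/(2.267191) = 1.197198

1.19720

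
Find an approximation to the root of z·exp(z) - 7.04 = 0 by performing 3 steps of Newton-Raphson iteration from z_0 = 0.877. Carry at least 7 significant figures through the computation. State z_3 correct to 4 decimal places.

1.5357

f'(z) = (z + 1)·exp(z)
z_0 = 0.877000: f = -4.931975, f' = 4.511703 → z_1 = 0.877000 - (-4.931975)/(4.511703) = 1.970151
z_1 = 1.970151: f = 7.089456, f' = 21.301218 → z_2 = 1.970151 - (7.089456)/(21.301218) = 1.637332
z_2 = 1.637332: f = 1.378235, f' = 13.559669 → z_3 = 1.637332 - (1.378235)/(13.559669) = 1.535690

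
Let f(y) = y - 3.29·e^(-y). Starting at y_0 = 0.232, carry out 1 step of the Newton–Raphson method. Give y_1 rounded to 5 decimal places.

Newton update: y ← y − f(y)/f'(y).
f'(y) = 1 + 3.29·e^(-y)
y_0 = 0.232000: f = -2.376793, f' = 3.608793 → y_1 = 0.232000 - (-2.376793)/(3.608793) = 0.890612

0.89061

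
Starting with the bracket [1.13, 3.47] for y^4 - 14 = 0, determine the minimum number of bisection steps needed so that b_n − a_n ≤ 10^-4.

Initial width b − a = 3.47 − 1.13 = 2.340000.
After n steps the width is (b−a)/2^n; need (b−a)/2^n ≤ 10^-4.
So n ≥ log₂(2.340000/10^-4) = log₂(23400.0000) ≈ 14.5142.
Hence n = 15.

15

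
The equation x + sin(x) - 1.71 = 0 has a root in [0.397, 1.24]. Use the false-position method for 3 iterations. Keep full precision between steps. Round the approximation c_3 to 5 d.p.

f(0.397000) = -0.926347, f(1.240000) = 0.475784
step 1: c = 0.953945, f(c) = 0.059650 > 0 → new bracket [0.397000, 0.953945]
step 2: c = 0.920252, f(c) = 0.006006 > 0 → new bracket [0.397000, 0.920252]
step 3: c = 0.916881, f(c) = 0.000590 > 0 → new bracket [0.397000, 0.916881]

0.91688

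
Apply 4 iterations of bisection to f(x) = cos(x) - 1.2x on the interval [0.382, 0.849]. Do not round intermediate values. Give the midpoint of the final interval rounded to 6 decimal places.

f(0.382000) = 0.469521, f(0.849000) = -0.358066 (opposite signs)
step 1: m = 0.615500, f(m) = 0.077885 > 0 → root in [0.615500, 0.849000]
step 2: m = 0.732250, f(m) = -0.135028 < 0 → root in [0.615500, 0.732250]
step 3: m = 0.673875, f(m) = -0.027241 < 0 → root in [0.615500, 0.673875]
step 4: m = 0.644687, f(m) = 0.025663 > 0 → root in [0.644687, 0.673875]
Midpoint of [0.644687, 0.673875] = 0.659281

0.659281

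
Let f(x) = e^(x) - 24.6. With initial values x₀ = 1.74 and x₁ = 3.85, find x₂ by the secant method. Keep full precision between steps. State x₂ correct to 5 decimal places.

f(x_0) = -18.902657, f(x_1) = 22.393063
x_2 = 3.850000 - (22.393063)·(3.850000 - 1.740000)/(22.393063 - (-18.902657)) = 2.705829; f(x_2) = -9.633280

2.70583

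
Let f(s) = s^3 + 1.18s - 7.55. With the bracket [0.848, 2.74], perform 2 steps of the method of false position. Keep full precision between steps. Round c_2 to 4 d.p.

1.5980

f(0.848000) = -5.939560, f(2.740000) = 16.254024
step 1: c = 1.354347, f(c) = -3.467654 < 0 → new bracket [1.354347, 2.740000]
step 2: c = 1.597985, f(c) = -1.583829 < 0 → new bracket [1.597985, 2.740000]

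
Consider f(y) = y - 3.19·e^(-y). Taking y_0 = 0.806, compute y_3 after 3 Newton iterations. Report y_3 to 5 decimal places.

1.08159

f'(y) = 1 + 3.19·e^(-y)
y_0 = 0.806000: f = -0.618785, f' = 2.424785 → y_1 = 0.806000 - (-0.618785)/(2.424785) = 1.061192
y_1 = 1.061192: f = -0.042686, f' = 2.103878 → y_2 = 1.061192 - (-0.042686)/(2.103878) = 1.081481
y_2 = 1.081481: f = -0.000226, f' = 2.081707 → y_3 = 1.081481 - (-0.000226)/(2.081707) = 1.081589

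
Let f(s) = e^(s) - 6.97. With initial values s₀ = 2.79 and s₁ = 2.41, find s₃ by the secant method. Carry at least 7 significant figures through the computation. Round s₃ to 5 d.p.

f(s_0) = 9.311020, f(s_1) = 4.163961
s_2 = 2.410000 - (4.163961)·(2.410000 - 2.790000)/(4.163961 - (9.311020)) = 2.102581; f(s_2) = 1.217271
s_3 = 2.102581 - (1.217271)·(2.102581 - 2.410000)/(1.217271 - (4.163961)) = 1.975586; f(s_3) = 0.240847

1.97559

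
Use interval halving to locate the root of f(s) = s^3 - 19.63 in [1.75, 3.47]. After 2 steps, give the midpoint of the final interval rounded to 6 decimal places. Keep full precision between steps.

f(1.750000) = -14.270625, f(3.470000) = 22.151923 (opposite signs)
step 1: m = 2.610000, f(m) = -1.850419 < 0 → root in [2.610000, 3.470000]
step 2: m = 3.040000, f(m) = 8.464464 > 0 → root in [2.610000, 3.040000]
Midpoint of [2.610000, 3.040000] = 2.825000

2.825000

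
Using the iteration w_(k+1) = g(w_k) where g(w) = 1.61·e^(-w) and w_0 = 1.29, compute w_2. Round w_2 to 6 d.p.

w_1 = g(1.290000) = 0.443186
w_2 = g(0.443186) = 1.033600

1.033600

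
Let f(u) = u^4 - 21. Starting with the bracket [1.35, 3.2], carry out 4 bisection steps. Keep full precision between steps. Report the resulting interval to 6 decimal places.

[2.043750, 2.159375]

f(1.350000) = -17.678494, f(3.200000) = 83.857600 (opposite signs)
step 1: m = 2.275000, f(m) = 5.787094 > 0 → root in [1.350000, 2.275000]
step 2: m = 1.812500, f(m) = -10.207748 < 0 → root in [1.812500, 2.275000]
step 3: m = 2.043750, f(m) = -3.553389 < 0 → root in [2.043750, 2.275000]
step 4: m = 2.159375, f(m) = 0.742640 > 0 → root in [2.043750, 2.159375]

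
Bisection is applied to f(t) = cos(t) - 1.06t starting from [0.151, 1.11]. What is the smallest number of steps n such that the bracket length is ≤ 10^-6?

Initial width b − a = 1.11 − 0.151 = 0.959000.
After n steps the width is (b−a)/2^n; need (b−a)/2^n ≤ 10^-6.
So n ≥ log₂(0.959000/10^-6) = log₂(959000.0000) ≈ 19.8712.
Hence n = 20.

20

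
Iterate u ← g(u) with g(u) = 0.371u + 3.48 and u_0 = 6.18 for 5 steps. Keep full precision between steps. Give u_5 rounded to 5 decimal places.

5.53714

u_1 = g(6.180000) = 5.772780
u_2 = g(5.772780) = 5.621701
u_3 = g(5.621701) = 5.565651
u_4 = g(5.565651) = 5.544857
u_5 = g(5.544857) = 5.537142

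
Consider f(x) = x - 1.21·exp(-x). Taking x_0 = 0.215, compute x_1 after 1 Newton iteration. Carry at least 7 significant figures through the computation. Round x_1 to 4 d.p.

f'(x) = 1 + 1.21·exp(-x)
x_0 = 0.215000: f = -0.760915, f' = 1.975915 → x_1 = 0.215000 - (-0.760915)/(1.975915) = 0.600095

0.6001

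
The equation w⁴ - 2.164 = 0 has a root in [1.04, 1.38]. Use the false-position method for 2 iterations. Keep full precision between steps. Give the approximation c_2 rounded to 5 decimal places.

1.20622

f(1.040000) = -0.994141, f(1.380000) = 1.462739
step 1: c = 1.177576, f(c) = -0.241103 < 0 → new bracket [1.177576, 1.380000]
step 2: c = 1.206220, f(c) = -0.047070 < 0 → new bracket [1.206220, 1.380000]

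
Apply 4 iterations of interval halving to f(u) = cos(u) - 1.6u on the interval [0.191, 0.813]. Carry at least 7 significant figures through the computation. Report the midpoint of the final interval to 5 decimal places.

0.52144

f(0.191000) = 0.676215, f(0.813000) = -0.613478 (opposite signs)
step 1: m = 0.502000, f(m) = 0.073422 > 0 → root in [0.502000, 0.813000]
step 2: m = 0.657500, f(m) = -0.260477 < 0 → root in [0.502000, 0.657500]
step 3: m = 0.579750, f(m) = -0.091000 < 0 → root in [0.502000, 0.579750]
step 4: m = 0.540875, f(m) = -0.008142 < 0 → root in [0.502000, 0.540875]
Midpoint of [0.502000, 0.540875] = 0.521437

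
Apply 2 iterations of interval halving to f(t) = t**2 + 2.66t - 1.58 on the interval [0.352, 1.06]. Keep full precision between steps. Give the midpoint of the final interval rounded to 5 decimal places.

0.44050

f(0.352000) = -0.519776, f(1.060000) = 2.363200 (opposite signs)
step 1: m = 0.706000, f(m) = 0.796396 > 0 → root in [0.352000, 0.706000]
step 2: m = 0.529000, f(m) = 0.106981 > 0 → root in [0.352000, 0.529000]
Midpoint of [0.352000, 0.529000] = 0.440500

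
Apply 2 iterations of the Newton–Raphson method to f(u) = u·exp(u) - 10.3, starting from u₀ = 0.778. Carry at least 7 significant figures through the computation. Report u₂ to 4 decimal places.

f'(u) = (u + 1)·exp(u)
u_0 = 0.778000: f = -8.606206, f' = 3.870908 → u_1 = 0.778000 - (-8.606206)/(3.870908) = 3.001304
u_1 = 3.001304: f = 50.061463, f' = 80.473209 → u_2 = 3.001304 - (50.061463)/(80.473209) = 2.379215

2.3792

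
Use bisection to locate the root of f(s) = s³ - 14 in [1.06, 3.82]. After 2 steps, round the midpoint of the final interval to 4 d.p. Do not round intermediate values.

f(1.060000) = -12.808984, f(3.820000) = 41.742968 (opposite signs)
step 1: m = 2.440000, f(m) = 0.526784 > 0 → root in [1.060000, 2.440000]
step 2: m = 1.750000, f(m) = -8.640625 < 0 → root in [1.750000, 2.440000]
Midpoint of [1.750000, 2.440000] = 2.095000

2.0950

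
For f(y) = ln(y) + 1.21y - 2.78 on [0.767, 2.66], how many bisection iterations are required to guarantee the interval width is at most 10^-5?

Initial width b − a = 2.66 − 0.767 = 1.893000.
After n steps the width is (b−a)/2^n; need (b−a)/2^n ≤ 10^-5.
So n ≥ log₂(1.893000/10^-5) = log₂(189300.0000) ≈ 17.5303.
Hence n = 18.

18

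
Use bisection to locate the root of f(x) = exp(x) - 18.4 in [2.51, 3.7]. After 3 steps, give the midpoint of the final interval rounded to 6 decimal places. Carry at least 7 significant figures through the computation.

2.881875

f(2.510000) = -6.095070, f(3.700000) = 22.047304 (opposite signs)
step 1: m = 3.105000, f(m) = 3.909219 > 0 → root in [2.510000, 3.105000]
step 2: m = 2.807500, f(m) = -1.831555 < 0 → root in [2.807500, 3.105000]
step 3: m = 2.956250, f(m) = 0.825740 > 0 → root in [2.807500, 2.956250]
Midpoint of [2.807500, 2.956250] = 2.881875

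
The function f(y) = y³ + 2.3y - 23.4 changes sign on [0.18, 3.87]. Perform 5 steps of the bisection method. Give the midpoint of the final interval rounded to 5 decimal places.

2.54391

f(0.180000) = -22.980168, f(3.870000) = 43.461603 (opposite signs)
step 1: m = 2.025000, f(m) = -10.438734 < 0 → root in [2.025000, 3.870000]
step 2: m = 2.947500, f(m) = 8.986412 > 0 → root in [2.025000, 2.947500]
step 3: m = 2.486250, f(m) = -2.313022 < 0 → root in [2.486250, 2.947500]
step 4: m = 2.716875, f(m) = 2.903180 > 0 → root in [2.486250, 2.716875]
step 5: m = 2.601562, f(m) = 0.191300 > 0 → root in [2.486250, 2.601562]
Midpoint of [2.486250, 2.601562] = 2.543906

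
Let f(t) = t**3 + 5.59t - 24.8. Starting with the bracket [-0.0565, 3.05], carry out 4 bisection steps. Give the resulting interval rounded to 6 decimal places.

f(-0.056500) = -25.116015, f(3.050000) = 20.622125 (opposite signs)
step 1: m = 1.496750, f(m) = -13.080058 < 0 → root in [1.496750, 3.050000]
step 2: m = 2.273375, f(m) = -0.342500 < 0 → root in [2.273375, 3.050000]
step 3: m = 2.661687, f(m) = 8.935772 > 0 → root in [2.273375, 2.661687]
step 4: m = 2.467531, f(m) = 4.017583 > 0 → root in [2.273375, 2.467531]

[2.273375, 2.467531]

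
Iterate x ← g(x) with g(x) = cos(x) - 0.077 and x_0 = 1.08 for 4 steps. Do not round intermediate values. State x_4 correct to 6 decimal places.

x_1 = g(1.080000) = 0.394328
x_2 = g(0.394328) = 0.846255
x_3 = g(0.846255) = 0.585792
x_4 = g(0.585792) = 0.756274

0.756274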